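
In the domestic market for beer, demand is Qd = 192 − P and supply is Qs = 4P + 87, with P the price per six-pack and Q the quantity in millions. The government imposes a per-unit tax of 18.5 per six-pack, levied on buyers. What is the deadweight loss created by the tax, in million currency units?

Deadweight loss = 136.9 million.

Before the tax: set 192 − P = 4P + 87 → P* = 21, Q* = 171.
With the tax collected from buyers, demand (in seller-price terms) shifts: Qd = 192 − (P + 18.5).
Solving gives Q = 156.2 with buyers paying 35.8 and suppliers receiving 17.3 (the 18.5 wedge).
Quantity falls by |ΔQ| = |171 − 156.2| = 14.8.
DWL = ½ · t · |ΔQ| = ½ · 18.5 · 14.8 = 136.9.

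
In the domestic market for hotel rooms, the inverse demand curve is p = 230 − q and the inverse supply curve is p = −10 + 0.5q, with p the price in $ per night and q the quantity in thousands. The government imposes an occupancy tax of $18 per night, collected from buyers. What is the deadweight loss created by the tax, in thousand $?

Deadweight loss = $108 thousand.

Inverting to q(p) form: qd = 230 − p; qs = 2p + 20.
Before the tax: set 230 − p = 2p + 20 → p* = $70, q* = 160.
With the tax collected from buyers, demand (in seller-price terms) shifts: qd = 230 − (p + 18).
New equilibrium: buyers pay $82, sellers receive $64, q = 148. (Wedge: pb − ps = 18.)
Quantity falls by |ΔQ| = |160 − 148| = 12.
DWL = ½ · t · |ΔQ| = ½ · 18 · 12 = $108.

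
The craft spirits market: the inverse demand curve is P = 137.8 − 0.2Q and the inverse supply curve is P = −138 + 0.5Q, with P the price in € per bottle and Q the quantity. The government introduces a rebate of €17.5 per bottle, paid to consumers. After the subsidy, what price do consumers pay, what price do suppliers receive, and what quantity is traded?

Rewrite in direct form: Qd = 689 − 5P and Qs = 2P + 276.
Without the subsidy, 689 − 5P = 2P + 276 gives 7P = 413, so P* = €59 and Q* = 394.
With a per-unit subsidy paid to consumers, each effectively pays P − 17.5, so demand becomes Qd = 689 − 5(P − 17.5).
Solving gives Q = 419 with consumers paying €54 and suppliers receiving €71.5 (the €17.5 wedge).

Consumers pay €54; suppliers receive €71.5; quantity = 419.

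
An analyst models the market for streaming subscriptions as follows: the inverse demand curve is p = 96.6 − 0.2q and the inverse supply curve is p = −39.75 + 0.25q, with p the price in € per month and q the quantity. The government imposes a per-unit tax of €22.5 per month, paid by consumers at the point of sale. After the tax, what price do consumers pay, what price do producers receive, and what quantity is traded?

Inverting to q(p) form: qd = 483 − 5p; qs = 4p + 159.
Before the tax: set 483 − 5p = 4p + 159 → p* = €36, q* = 303.
With the tax collected from consumers, demand (in seller-price terms) shifts: qd = 483 − 5(p + 22.5).
New equilibrium: consumers pay €46, producers receive €23.5, q = 253. (Wedge: pb − ps = 22.5.)

Consumers pay €46; producers receive €23.5; quantity = 253.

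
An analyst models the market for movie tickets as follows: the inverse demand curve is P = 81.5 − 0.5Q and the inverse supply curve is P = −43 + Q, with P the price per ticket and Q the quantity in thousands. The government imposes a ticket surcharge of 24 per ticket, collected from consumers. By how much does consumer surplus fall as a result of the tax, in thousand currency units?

Rewrite in direct form: Qd = 163 − 2P and Qs = P + 43.
Without the tax, 163 − 2P = P + 43 gives 3P = 120, so P* = 40 and Q* = 83.
With the tax collected from consumers, demand (in seller-price terms) shifts: Qd = 163 − 2(P + 24).
New equilibrium: consumers pay 48, sellers receive 24, Q = 67. (Wedge: Pb − Ps = 24.)
ΔCS is the trapezoid between Q = 67 and Q = 83 of height 8: ½ · (83 + 67) · 8 = 600.

Consumer surplus falls by 600 thousand.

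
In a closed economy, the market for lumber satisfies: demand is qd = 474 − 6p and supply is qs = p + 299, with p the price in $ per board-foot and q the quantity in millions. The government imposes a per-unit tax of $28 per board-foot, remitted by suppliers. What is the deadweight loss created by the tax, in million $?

Deadweight loss = $336 million.

Before the tax: set 474 − 6p = p + 299 → p* = $25, q* = 324.
With the tax collected from suppliers, supply shifts: qs = (p − 28) + 299.
New equilibrium: consumers pay $29, suppliers receive $1, q = 300. (Wedge: pb − ps = 28.)
Quantity falls by |ΔQ| = |324 − 300| = 24.
DWL = ½ · t · |ΔQ| = ½ · 28 · 24 = $336.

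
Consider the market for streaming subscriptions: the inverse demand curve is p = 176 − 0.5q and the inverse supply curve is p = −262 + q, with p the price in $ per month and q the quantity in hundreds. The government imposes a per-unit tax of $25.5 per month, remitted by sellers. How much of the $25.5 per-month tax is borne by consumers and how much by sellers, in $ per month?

Inverting to q(p) form: qd = 352 − 2p; qs = p + 262.
Without the tax, 352 − 2p = p + 262 gives 3p = 90, so p* = $30 and q* = 292.
With the tax collected from sellers, supply shifts: qs = (p − 25.5) + 262.
New equilibrium: consumers pay $38.5, sellers receive $13, q = 275. (Wedge: pb − ps = 25.5.)
Burden on consumers: $8.5; on sellers: $17. (They sum to $25.5.)

Consumers bear $8.5 per month; sellers bear $17 per month.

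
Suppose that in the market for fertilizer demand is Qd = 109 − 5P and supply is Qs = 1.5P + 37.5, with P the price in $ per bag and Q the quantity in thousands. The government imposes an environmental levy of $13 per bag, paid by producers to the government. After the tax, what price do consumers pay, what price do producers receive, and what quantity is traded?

Without the tax, 109 − 5P = 1.5P + 37.5 gives 6.5P = 71.5, so P* = $11 and Q* = 54.
With the tax collected from producers, supply shifts: Qs = 1.5(P − 13) + 37.5.
Solving gives Q = 39 with consumers paying $14 and producers receiving $1 (the $13 wedge).
The less price-elastic side of the market bears the larger share of a per-unit tax.

Consumers pay $14; producers receive $1; quantity = 39.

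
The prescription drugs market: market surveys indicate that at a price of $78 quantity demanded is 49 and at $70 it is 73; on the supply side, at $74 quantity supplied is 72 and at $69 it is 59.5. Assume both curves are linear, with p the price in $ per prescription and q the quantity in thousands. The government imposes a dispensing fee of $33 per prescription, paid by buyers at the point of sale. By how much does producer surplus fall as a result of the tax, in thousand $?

Producer surplus falls by $801 thousand.

Demand slope: (73 − 49)/(70 − 78) = -3, so qd = 283 − 3p.
Supply slope: (59.5 − 72)/(69 − 74) = 2.5, so qs = 2.5p − 113.
Without the tax, 283 − 3p = 2.5p − 113 gives 5.5p = 396, so p* = $72 and q* = 67.
With the tax collected from buyers, demand (in seller-price terms) shifts: qd = 283 − 3(p + 33).
New equilibrium: buyers pay $87, sellers receive $54, q = 22. (Wedge: pb − ps = 33.)
ΔPS is the trapezoid between Q = 22 and Q = 67 of height $18: ½ · (67 + 22) · 18 = $801.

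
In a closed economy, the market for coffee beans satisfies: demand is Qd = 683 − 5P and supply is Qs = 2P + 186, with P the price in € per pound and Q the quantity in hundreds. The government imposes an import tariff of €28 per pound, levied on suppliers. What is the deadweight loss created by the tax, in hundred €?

Deadweight loss = €560 hundred.

Before the tax: set 683 − 5P = 2P + 186 → P* = €71, Q* = 328.
With the tax collected from suppliers, supply shifts: Qs = 2(P − 28) + 186.
Solving gives Q = 288 with consumers paying €79 and suppliers receiving €51 (the €28 wedge).
Quantity falls by |ΔQ| = |328 − 288| = 40.
DWL = ½ · t · |ΔQ| = ½ · 28 · 40 = €560.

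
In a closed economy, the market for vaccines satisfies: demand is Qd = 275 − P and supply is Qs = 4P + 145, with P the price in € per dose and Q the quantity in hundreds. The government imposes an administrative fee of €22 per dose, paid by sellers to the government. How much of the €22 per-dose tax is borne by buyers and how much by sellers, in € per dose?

Without the tax, 275 − P = 4P + 145 gives 5P = 130, so P* = €26 and Q* = 249.
With the tax collected from sellers, supply shifts: Qs = 4(P − 22) + 145.
New equilibrium: buyers pay €43.6, sellers receive €21.6, Q = 231.4. (Wedge: Pb − Ps = 22.)
Burden on buyers: €17.6; on sellers: €4.4. (They sum to €22.)

Buyers bear €17.6 per dose; sellers bear €4.4 per dose.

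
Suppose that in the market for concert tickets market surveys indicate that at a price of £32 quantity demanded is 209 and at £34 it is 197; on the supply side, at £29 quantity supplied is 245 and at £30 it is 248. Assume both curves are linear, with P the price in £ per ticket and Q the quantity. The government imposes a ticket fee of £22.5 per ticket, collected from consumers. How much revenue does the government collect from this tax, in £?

Tax revenue = £4365.

Demand slope: (197 − 209)/(34 − 32) = -6, so Qd = 401 − 6P.
Supply slope: (248 − 245)/(30 − 29) = 3, so Qs = 3P + 158.
Without the tax, 401 − 6P = 3P + 158 gives 9P = 243, so P* = £27 and Q* = 239.
With the tax collected from consumers, demand (in seller-price terms) shifts: Qd = 401 − 6(P + 22.5).
New equilibrium: consumers pay £34.5, sellers receive £12, Q = 194. (Wedge: Pb − Ps = 22.5.)
Revenue = t · Q = 22.5 · 194 = £4365.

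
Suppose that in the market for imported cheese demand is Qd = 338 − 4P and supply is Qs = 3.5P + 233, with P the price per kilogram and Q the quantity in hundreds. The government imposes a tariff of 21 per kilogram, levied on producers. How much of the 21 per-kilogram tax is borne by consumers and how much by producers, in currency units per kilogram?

Consumers bear 9.8 per kilogram; producers bear 11.2 per kilogram.

Before the tax: set 338 − 4P = 3.5P + 233 → P* = 14, Q* = 282.
With the tax collected from producers, supply shifts: Qs = 3.5(P − 21) + 233.
Solving gives Q = 242.8 with consumers paying 23.8 and producers receiving 2.8 (the 21 wedge).
Burden on consumers: 9.8; on producers: 11.2. (They sum to 21.)
The less price-elastic side of the market bears the larger share of a per-unit tax.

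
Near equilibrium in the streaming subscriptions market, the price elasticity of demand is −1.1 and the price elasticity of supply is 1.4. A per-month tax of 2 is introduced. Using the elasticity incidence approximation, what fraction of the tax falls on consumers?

Consumers' share ≈ 0.56.

Incidence ratio: consumers' share ≈ εs / (εs + |εd|) = 1.4 / (1.4 + 1.1) = 0.56.
Supply is the more elastic side, so consumers bear the larger share.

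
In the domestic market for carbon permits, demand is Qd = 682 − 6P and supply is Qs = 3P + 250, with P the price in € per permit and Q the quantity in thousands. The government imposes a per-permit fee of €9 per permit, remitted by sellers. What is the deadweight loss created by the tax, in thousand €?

Deadweight loss = €81 thousand.

Before the tax: set 682 − 6P = 3P + 250 → P* = €48, Q* = 394.
With the tax collected from sellers, supply shifts: Qs = 3(P − 9) + 250.
New equilibrium: consumers pay €51, sellers receive €42, Q = 376. (Wedge: Pb − Ps = 9.)
Quantity falls by |ΔQ| = |394 − 376| = 18.
DWL = ½ · t · |ΔQ| = ½ · 9 · 18 = €81.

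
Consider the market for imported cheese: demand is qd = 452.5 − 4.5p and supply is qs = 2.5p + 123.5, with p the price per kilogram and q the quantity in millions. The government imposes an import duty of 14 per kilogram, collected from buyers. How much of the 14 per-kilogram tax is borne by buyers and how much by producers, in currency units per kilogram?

Buyers bear 5 per kilogram; producers bear 9 per kilogram.

Before the tax: set 452.5 − 4.5p = 2.5p + 123.5 → p* = 47, q* = 241.
With the tax collected from buyers, demand (in seller-price terms) shifts: qd = 452.5 − 4.5(p + 14).
Solving gives q = 218.5 with buyers paying 52 and producers receiving 38 (the 14 wedge).
Burden on buyers: 5; on producers: 9. (They sum to 14.)
The less price-elastic side of the market bears the larger share of a per-unit tax.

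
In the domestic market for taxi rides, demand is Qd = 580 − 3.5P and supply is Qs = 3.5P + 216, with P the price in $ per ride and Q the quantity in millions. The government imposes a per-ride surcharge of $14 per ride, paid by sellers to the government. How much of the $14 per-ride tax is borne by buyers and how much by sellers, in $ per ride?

Without the tax, 580 − 3.5P = 3.5P + 216 gives 7P = 364, so P* = $52 and Q* = 398.
With the tax collected from sellers, supply shifts: Qs = 3.5(P − 14) + 216.
Solving gives Q = 373.5 with buyers paying $59 and sellers receiving $45 (the $14 wedge).
Burden on buyers: $7; on sellers: $7. (They sum to $14.)
The less price-elastic side of the market bears the larger share of a per-unit tax.

Buyers bear $7 per ride; sellers bear $7 per ride.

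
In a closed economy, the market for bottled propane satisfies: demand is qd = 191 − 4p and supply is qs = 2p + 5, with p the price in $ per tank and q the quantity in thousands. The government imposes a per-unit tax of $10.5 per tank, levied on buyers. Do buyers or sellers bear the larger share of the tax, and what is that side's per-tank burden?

Sellers bear the larger share: $7 per tank.

Before the tax: set 191 − 4p = 2p + 5 → p* = $31, q* = 67.
With the tax collected from buyers, demand (in seller-price terms) shifts: qd = 191 − 4(p + 10.5).
Solving gives q = 53 with buyers paying $34.5 and sellers receiving $24 (the $10.5 wedge).
Per-tank burden: buyers $3.5, sellers $7.
Sellers take the larger share because supply is less price-elastic here (demand slope 4 vs supply slope 2).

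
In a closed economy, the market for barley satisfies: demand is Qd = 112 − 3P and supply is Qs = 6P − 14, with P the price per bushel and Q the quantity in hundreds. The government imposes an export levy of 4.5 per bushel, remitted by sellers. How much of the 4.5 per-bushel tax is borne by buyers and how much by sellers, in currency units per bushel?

Before the tax: set 112 − 3P = 6P − 14 → P* = 14, Q* = 70.
With the tax collected from sellers, supply shifts: Qs = 6(P − 4.5) − 14.
Solving gives Q = 61 with buyers paying 17 and sellers receiving 12.5 (the 4.5 wedge).
Burden on buyers: 3; on sellers: 1.5. (They sum to 4.5.)
The less price-elastic side of the market bears the larger share of a per-unit tax.

Buyers bear 3 per bushel; sellers bear 1.5 per bushel.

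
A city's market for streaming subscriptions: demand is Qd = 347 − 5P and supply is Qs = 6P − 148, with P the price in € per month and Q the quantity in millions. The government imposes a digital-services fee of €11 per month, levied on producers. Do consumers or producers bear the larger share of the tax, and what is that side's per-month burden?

Without the tax, 347 − 5P = 6P − 148 gives 11P = 495, so P* = €45 and Q* = 122.
With the tax collected from producers, supply shifts: Qs = 6(P − 11) − 148.
Solving gives Q = 92 with consumers paying €51 and producers receiving €40 (the €11 wedge).
Per-month burden: consumers €6, producers €5.
Consumers take the larger share because demand is less price-elastic here (demand slope 5 vs supply slope 6).
The less price-elastic side of the market bears the larger share of a per-unit tax.

Consumers bear the larger share: €6 per month.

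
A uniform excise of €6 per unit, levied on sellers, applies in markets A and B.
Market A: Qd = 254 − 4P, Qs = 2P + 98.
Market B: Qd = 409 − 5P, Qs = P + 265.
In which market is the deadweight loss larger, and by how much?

Market A: pre-tax P* = €26, Q* = 150; post-tax Q = 142; deadweight loss = €24.
Market B: pre-tax P* = €24, Q* = 289; post-tax Q = 284; deadweight loss = €15.
Difference: €24 vs €15 → market A is larger by €9.

Market A, by €9.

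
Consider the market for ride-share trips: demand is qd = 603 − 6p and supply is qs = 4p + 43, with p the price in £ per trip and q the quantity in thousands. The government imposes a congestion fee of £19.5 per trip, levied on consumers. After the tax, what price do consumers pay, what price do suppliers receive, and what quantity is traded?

Without the tax, 603 − 6p = 4p + 43 gives 10p = 560, so p* = £56 and q* = 267.
With the tax collected from consumers, demand (in seller-price terms) shifts: qd = 603 − 6(p + 19.5).
Solving gives q = 220.2 with consumers paying £63.8 and suppliers receiving £44.3 (the £19.5 wedge).

Consumers pay £63.8; suppliers receive £44.3; quantity = 220.2.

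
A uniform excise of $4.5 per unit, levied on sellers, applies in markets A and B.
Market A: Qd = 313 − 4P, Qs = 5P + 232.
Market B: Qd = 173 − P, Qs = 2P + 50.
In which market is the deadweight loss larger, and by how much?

Market A: pre-tax P* = $9, Q* = 277; post-tax Q = 267; deadweight loss = $22.5.
Market B: pre-tax P* = $41, Q* = 132; post-tax Q = 129; deadweight loss = $6.75.
Difference: $22.5 vs $6.75 → market A is larger by $15.75.

Market A, by $15.75.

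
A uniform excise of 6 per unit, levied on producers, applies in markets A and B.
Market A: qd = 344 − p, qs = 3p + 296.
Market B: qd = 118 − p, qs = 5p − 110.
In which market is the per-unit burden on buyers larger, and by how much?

Market A: pre-tax p* = 12, q* = 332; post-tax q = 327.5; per-unit burden on buyers = 4.5.
Market B: pre-tax p* = 38, q* = 80; post-tax q = 75; per-unit burden on buyers = 5.
Difference: 4.5 vs 5 → market B is larger by 0.5.

Market B, by 0.5.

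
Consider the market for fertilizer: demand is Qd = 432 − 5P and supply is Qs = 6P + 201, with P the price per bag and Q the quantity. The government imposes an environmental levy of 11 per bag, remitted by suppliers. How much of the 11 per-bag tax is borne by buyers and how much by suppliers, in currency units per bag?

Buyers bear 6 per bag; suppliers bear 5 per bag.

Without the tax, 432 − 5P = 6P + 201 gives 11P = 231, so P* = 21 and Q* = 327.
With the tax collected from suppliers, supply shifts: Qs = 6(P − 11) + 201.
Solving gives Q = 297 with buyers paying 27 and suppliers receiving 16 (the 11 wedge).
Burden on buyers: 6; on suppliers: 5. (They sum to 11.)
The less price-elastic side of the market bears the larger share of a per-unit tax.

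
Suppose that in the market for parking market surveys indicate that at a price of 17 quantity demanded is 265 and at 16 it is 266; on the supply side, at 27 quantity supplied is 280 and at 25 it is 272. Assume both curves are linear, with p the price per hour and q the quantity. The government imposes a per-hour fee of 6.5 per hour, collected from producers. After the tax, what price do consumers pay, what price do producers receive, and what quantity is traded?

Consumers pay 27.2; producers receive 20.7; quantity = 254.8.

Demand slope: (266 − 265)/(16 − 17) = -1, so qd = 282 − p.
Supply slope: (272 − 280)/(25 − 27) = 4, so qs = 4p + 172.
Without the tax, 282 − p = 4p + 172 gives 5p = 110, so p* = 22 and q* = 260.
With the tax collected from producers, supply shifts: qs = 4(p − 6.5) + 172.
Solving gives q = 254.8 with consumers paying 27.2 and producers receiving 20.7 (the 6.5 wedge).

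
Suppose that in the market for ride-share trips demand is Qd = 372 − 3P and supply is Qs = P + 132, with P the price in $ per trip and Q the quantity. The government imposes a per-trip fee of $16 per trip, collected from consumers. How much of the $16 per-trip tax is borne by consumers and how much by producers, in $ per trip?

Consumers bear $4 per trip; producers bear $12 per trip.

Before the tax: set 372 − 3P = P + 132 → P* = $60, Q* = 192.
With the tax collected from consumers, demand (in seller-price terms) shifts: Qd = 372 − 3(P + 16).
Solving gives Q = 180 with consumers paying $64 and producers receiving $48 (the $16 wedge).
Burden on consumers: $4; on producers: $12. (They sum to $16.)
The less price-elastic side of the market bears the larger share of a per-unit tax.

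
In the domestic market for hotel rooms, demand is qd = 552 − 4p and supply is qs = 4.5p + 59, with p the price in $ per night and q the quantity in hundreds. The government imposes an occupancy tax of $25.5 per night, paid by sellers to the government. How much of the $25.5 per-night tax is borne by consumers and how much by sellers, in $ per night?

Consumers bear $13.5 per night; sellers bear $12 per night.

Before the tax: set 552 − 4p = 4.5p + 59 → p* = $58, q* = 320.
With the tax collected from sellers, supply shifts: qs = 4.5(p − 25.5) + 59.
Solving gives q = 266 with consumers paying $71.5 and sellers receiving $46 (the $25.5 wedge).
Burden on consumers: $13.5; on sellers: $12. (They sum to $25.5.)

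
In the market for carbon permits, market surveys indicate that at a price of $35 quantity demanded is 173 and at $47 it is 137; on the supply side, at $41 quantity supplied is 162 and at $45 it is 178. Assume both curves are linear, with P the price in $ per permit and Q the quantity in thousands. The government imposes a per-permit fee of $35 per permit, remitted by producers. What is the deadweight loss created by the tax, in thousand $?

Deadweight loss = $1050 thousand.

Demand slope: (137 − 173)/(47 − 35) = -3, so Qd = 278 − 3P.
Supply slope: (178 − 162)/(45 − 41) = 4, so Qs = 4P − 2.
Without the tax, 278 − 3P = 4P − 2 gives 7P = 280, so P* = $40 and Q* = 158.
With the tax collected from producers, supply shifts: Qs = 4(P − 35) − 2.
Solving gives Q = 98 with consumers paying $60 and producers receiving $25 (the $35 wedge).
Quantity falls by |ΔQ| = |158 − 98| = 60.
DWL = ½ · t · |ΔQ| = ½ · 35 · 60 = $1050.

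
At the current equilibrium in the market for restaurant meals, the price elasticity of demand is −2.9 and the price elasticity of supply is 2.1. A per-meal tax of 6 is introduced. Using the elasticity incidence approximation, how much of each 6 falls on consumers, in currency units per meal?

Incidence ratio: consumers' share ≈ εs / (εs + |εd|) = 2.1 / (2.1 + 2.9) = 0.42.
So consumers bear ≈ 0.42 × 6 = 2.52; sellers bear 3.48.

Consumers bear ≈ 2.52 per meal.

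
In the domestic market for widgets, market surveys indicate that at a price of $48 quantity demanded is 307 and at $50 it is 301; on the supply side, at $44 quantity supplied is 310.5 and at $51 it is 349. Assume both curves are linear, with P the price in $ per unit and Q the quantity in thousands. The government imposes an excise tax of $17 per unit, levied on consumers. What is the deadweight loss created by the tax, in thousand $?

Demand slope: (301 − 307)/(50 − 48) = -3, so Qd = 451 − 3P.
Supply slope: (349 − 310.5)/(51 − 44) = 5.5, so Qs = 5.5P + 68.5.
Before the tax: set 451 − 3P = 5.5P + 68.5 → P* = $45, Q* = 316.
With the tax collected from consumers, demand (in seller-price terms) shifts: Qd = 451 − 3(P + 17).
Solving gives Q = 283 with consumers paying $56 and producers receiving $39 (the $17 wedge).
Quantity falls by |ΔQ| = |316 − 283| = 33.
DWL = ½ · t · |ΔQ| = ½ · 17 · 33 = $280.5.

Deadweight loss = $280.5 thousand.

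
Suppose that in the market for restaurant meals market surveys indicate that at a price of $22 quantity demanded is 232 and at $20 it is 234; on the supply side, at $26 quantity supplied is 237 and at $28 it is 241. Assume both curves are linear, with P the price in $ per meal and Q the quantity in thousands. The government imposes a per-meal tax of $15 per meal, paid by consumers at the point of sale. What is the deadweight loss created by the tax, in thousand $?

Deadweight loss = $75 thousand.

Demand slope: (234 − 232)/(20 − 22) = -1, so Qd = 254 − P.
Supply slope: (241 − 237)/(28 − 26) = 2, so Qs = 2P + 185.
Without the tax, 254 − P = 2P + 185 gives 3P = 69, so P* = $23 and Q* = 231.
With the tax collected from consumers, demand (in seller-price terms) shifts: Qd = 254 − (P + 15).
New equilibrium: consumers pay $33, producers receive $18, Q = 221. (Wedge: Pb − Ps = 15.)
Quantity falls by |ΔQ| = |231 − 221| = 10.
DWL = ½ · t · |ΔQ| = ½ · 15 · 10 = $75.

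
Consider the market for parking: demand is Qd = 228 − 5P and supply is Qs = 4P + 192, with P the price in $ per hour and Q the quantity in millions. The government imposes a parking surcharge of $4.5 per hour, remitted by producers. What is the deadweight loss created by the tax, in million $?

Deadweight loss = $22.5 million.

Before the tax: set 228 − 5P = 4P + 192 → P* = $4, Q* = 208.
With the tax collected from producers, supply shifts: Qs = 4(P − 4.5) + 192.
Solving gives Q = 198 with buyers paying $6 and producers receiving $1.5 (the $4.5 wedge).
Quantity falls by |ΔQ| = |208 − 198| = 10.
DWL = ½ · t · |ΔQ| = ½ · 4.5 · 10 = $22.5.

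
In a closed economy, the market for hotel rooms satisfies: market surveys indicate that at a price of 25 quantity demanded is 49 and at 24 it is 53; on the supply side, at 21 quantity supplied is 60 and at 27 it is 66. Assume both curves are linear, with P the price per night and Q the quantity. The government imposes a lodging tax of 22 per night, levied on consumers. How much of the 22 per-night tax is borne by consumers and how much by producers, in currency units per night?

Demand slope: (53 − 49)/(24 − 25) = -4, so Qd = 149 − 4P.
Supply slope: (66 − 60)/(27 − 21) = 1, so Qs = P + 39.
Without the tax, 149 − 4P = P + 39 gives 5P = 110, so P* = 22 and Q* = 61.
With the tax collected from consumers, demand (in seller-price terms) shifts: Qd = 149 − 4(P + 22).
Solving gives Q = 43.4 with consumers paying 26.4 and producers receiving 4.4 (the 22 wedge).
Burden on consumers: 4.4; on producers: 17.6. (They sum to 22.)

Consumers bear 4.4 per night; producers bear 17.6 per night.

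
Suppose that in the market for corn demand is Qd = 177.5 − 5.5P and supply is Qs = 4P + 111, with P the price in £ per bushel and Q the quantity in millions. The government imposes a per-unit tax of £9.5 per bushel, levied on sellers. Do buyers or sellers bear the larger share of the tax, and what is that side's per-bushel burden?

Sellers bear the larger share: £5.5 per bushel.

Before the tax: set 177.5 − 5.5P = 4P + 111 → P* = £7, Q* = 139.
With the tax collected from sellers, supply shifts: Qs = 4(P − 9.5) + 111.
Solving gives Q = 117 with buyers paying £11 and sellers receiving £1.5 (the £9.5 wedge).
Per-bushel burden: buyers £4, sellers £5.5.
Sellers take the larger share because supply is less price-elastic here (demand slope 5.5 vs supply slope 4).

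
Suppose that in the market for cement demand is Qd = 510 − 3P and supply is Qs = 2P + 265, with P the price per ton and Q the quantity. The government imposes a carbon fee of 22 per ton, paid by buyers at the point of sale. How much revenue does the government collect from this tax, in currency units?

Tax revenue = 7405.2.

Before the tax: set 510 − 3P = 2P + 265 → P* = 49, Q* = 363.
With the tax collected from buyers, demand (in seller-price terms) shifts: Qd = 510 − 3(P + 22).
Solving gives Q = 336.6 with buyers paying 57.8 and suppliers receiving 35.8 (the 22 wedge).
Revenue = t · Q = 22 · 336.6 = 7405.2.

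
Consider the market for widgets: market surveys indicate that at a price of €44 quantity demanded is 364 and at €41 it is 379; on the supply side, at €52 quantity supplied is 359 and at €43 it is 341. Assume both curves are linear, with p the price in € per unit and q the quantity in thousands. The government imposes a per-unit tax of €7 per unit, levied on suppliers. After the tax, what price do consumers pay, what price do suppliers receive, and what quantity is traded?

Demand slope: (379 − 364)/(41 − 44) = -5, so qd = 584 − 5p.
Supply slope: (341 − 359)/(43 − 52) = 2, so qs = 2p + 255.
Before the tax: set 584 − 5p = 2p + 255 → p* = €47, q* = 349.
With the tax collected from suppliers, supply shifts: qs = 2(p − 7) + 255.
New equilibrium: consumers pay €49, suppliers receive €42, q = 339. (Wedge: pb − ps = 7.)

Consumers pay €49; suppliers receive €42; quantity = 339.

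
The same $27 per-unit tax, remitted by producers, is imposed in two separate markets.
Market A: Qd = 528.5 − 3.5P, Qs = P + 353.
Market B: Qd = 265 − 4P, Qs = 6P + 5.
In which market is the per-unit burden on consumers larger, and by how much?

Market A: pre-tax P* = $39, Q* = 392; post-tax Q = 371; per-unit burden on consumers = $6.
Market B: pre-tax P* = $26, Q* = 161; post-tax Q = 96.2; per-unit burden on consumers = $16.2.
Difference: $6 vs $16.2 → market B is larger by $10.2.

Market B, by $10.2.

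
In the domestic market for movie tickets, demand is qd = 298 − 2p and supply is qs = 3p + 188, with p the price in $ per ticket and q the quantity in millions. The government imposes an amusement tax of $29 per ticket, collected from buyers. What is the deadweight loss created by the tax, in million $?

Deadweight loss = $504.6 million.

Without the tax, 298 − 2p = 3p + 188 gives 5p = 110, so p* = $22 and q* = 254.
With the tax collected from buyers, demand (in seller-price terms) shifts: qd = 298 − 2(p + 29).
New equilibrium: buyers pay $39.4, suppliers receive $10.4, q = 219.2. (Wedge: pb − ps = 29.)
Quantity falls by |ΔQ| = |254 − 219.2| = 34.8.
DWL = ½ · t · |ΔQ| = ½ · 29 · 34.8 = $504.6.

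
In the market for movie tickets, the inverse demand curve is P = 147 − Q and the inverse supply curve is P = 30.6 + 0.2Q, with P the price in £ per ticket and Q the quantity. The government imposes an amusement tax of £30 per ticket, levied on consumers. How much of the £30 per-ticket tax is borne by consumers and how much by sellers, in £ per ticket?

Consumers bear £25 per ticket; sellers bear £5 per ticket.

Rewrite in direct form: Qd = 147 − P and Qs = 5P − 153.
Before the tax: set 147 − P = 5P − 153 → P* = £50, Q* = 97.
With the tax collected from consumers, demand (in seller-price terms) shifts: Qd = 147 − (P + 30).
Solving gives Q = 72 with consumers paying £75 and sellers receiving £45 (the £30 wedge).
Burden on consumers: £25; on sellers: £5. (They sum to £30.)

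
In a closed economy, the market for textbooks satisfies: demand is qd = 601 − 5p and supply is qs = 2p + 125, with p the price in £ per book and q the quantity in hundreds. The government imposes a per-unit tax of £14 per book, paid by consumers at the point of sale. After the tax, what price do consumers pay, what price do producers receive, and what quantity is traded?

Before the tax: set 601 − 5p = 2p + 125 → p* = £68, q* = 261.
With the tax collected from consumers, demand (in seller-price terms) shifts: qd = 601 − 5(p + 14).
New equilibrium: consumers pay £72, producers receive £58, q = 241. (Wedge: pb − ps = 14.)
The less price-elastic side of the market bears the larger share of a per-unit tax.

Consumers pay £72; producers receive £58; quantity = 241.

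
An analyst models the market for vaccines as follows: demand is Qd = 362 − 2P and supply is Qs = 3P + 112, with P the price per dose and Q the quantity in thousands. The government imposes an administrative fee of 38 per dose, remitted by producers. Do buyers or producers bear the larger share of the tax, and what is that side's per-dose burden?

Without the tax, 362 − 2P = 3P + 112 gives 5P = 250, so P* = 50 and Q* = 262.
With the tax collected from producers, supply shifts: Qs = 3(P − 38) + 112.
New equilibrium: buyers pay 72.8, producers receive 34.8, Q = 216.4. (Wedge: Pb − Ps = 38.)
Per-dose burden: buyers 22.8, producers 15.2.
Buyers take the larger share because demand is less price-elastic here (demand slope 2 vs supply slope 3).
The less price-elastic side of the market bears the larger share of a per-unit tax.

Buyers bear the larger share: 22.8 per dose.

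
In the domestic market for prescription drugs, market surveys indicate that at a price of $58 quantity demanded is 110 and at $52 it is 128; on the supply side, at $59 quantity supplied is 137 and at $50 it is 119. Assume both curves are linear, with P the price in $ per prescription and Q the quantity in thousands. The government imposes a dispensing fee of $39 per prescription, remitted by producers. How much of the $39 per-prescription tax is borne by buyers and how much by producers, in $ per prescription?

Buyers bear $15.6 per prescription; producers bear $23.4 per prescription.

Demand slope: (128 − 110)/(52 − 58) = -3, so Qd = 284 − 3P.
Supply slope: (119 − 137)/(50 − 59) = 2, so Qs = 2P + 19.
Without the tax, 284 − 3P = 2P + 19 gives 5P = 265, so P* = $53 and Q* = 125.
With the tax collected from producers, supply shifts: Qs = 2(P − 39) + 19.
New equilibrium: buyers pay $68.6, producers receive $29.6, Q = 78.2. (Wedge: Pb − Ps = 39.)
Burden on buyers: $15.6; on producers: $23.4. (They sum to $39.)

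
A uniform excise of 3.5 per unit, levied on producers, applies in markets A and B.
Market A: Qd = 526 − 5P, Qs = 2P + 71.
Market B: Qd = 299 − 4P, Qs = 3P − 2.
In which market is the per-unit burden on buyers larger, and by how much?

Market B, by 0.5.

Market A: pre-tax P* = 65, Q* = 201; post-tax Q = 196; per-unit burden on buyers = 1.
Market B: pre-tax P* = 43, Q* = 127; post-tax Q = 121; per-unit burden on buyers = 1.5.
Difference: 1 vs 1.5 → market B is larger by 0.5.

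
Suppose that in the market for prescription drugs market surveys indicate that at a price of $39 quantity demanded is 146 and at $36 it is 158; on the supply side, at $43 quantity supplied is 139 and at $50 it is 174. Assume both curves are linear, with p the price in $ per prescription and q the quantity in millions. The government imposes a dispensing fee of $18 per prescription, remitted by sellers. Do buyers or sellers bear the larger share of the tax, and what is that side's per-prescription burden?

Buyers bear the larger share: $10 per prescription.

Demand slope: (158 − 146)/(36 − 39) = -4, so qd = 302 − 4p.
Supply slope: (174 − 139)/(50 − 43) = 5, so qs = 5p − 76.
Without the tax, 302 − 4p = 5p − 76 gives 9p = 378, so p* = $42 and q* = 134.
With the tax collected from sellers, supply shifts: qs = 5(p − 18) − 76.
Solving gives q = 94 with buyers paying $52 and sellers receiving $34 (the $18 wedge).
Per-prescription burden: buyers $10, sellers $8.
Buyers take the larger share because demand is less price-elastic here (demand slope 4 vs supply slope 5).
The less price-elastic side of the market bears the larger share of a per-unit tax.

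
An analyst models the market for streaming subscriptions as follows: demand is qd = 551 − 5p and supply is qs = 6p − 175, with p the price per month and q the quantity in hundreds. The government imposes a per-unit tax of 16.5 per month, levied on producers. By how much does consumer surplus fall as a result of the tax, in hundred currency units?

Consumer surplus falls by 1786.5 hundred.

Without the tax, 551 − 5p = 6p − 175 gives 11p = 726, so p* = 66 and q* = 221.
With the tax collected from producers, supply shifts: qs = 6(p − 16.5) − 175.
New equilibrium: buyers pay 75, producers receive 58.5, q = 176. (Wedge: pb − ps = 16.5.)
ΔCS is the trapezoid between Q = 176 and Q = 221 of height 9: ½ · (221 + 176) · 9 = 1786.5.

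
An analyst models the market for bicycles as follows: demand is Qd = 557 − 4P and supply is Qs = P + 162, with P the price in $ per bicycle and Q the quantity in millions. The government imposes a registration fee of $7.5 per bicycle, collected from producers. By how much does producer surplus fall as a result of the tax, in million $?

Before the tax: set 557 − 4P = P + 162 → P* = $79, Q* = 241.
With the tax collected from producers, supply shifts: Qs = (P − 7.5) + 162.
Solving gives Q = 235 with consumers paying $80.5 and producers receiving $73 (the $7.5 wedge).
ΔPS is the trapezoid between Q = 235 and Q = 241 of height $6: ½ · (241 + 235) · 6 = $1428.

Producer surplus falls by $1428 million.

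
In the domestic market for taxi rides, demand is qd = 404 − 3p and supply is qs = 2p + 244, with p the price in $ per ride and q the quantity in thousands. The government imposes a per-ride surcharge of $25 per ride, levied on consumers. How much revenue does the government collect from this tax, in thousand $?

Tax revenue = $6950 thousand.

Without the tax, 404 − 3p = 2p + 244 gives 5p = 160, so p* = $32 and q* = 308.
With the tax collected from consumers, demand (in seller-price terms) shifts: qd = 404 − 3(p + 25).
Solving gives q = 278 with consumers paying $42 and producers receiving $17 (the $25 wedge).
Revenue = t · Q = 25 · 278 = $6950.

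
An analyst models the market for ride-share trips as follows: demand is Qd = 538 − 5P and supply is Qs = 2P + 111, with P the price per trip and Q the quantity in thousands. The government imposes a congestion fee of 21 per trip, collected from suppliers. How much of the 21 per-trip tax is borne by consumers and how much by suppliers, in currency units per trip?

Consumers bear 6 per trip; suppliers bear 15 per trip.

Without the tax, 538 − 5P = 2P + 111 gives 7P = 427, so P* = 61 and Q* = 233.
With the tax collected from suppliers, supply shifts: Qs = 2(P − 21) + 111.
New equilibrium: consumers pay 67, suppliers receive 46, Q = 203. (Wedge: Pb − Ps = 21.)
Burden on consumers: 6; on suppliers: 15. (They sum to 21.)
The less price-elastic side of the market bears the larger share of a per-unit tax.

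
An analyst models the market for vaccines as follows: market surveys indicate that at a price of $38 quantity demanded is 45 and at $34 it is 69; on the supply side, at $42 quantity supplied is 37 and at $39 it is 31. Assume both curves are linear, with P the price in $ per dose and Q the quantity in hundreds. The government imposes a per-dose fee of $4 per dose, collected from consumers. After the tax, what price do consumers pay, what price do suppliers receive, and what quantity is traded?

Consumers pay $41; suppliers receive $37; quantity = 27.

Demand slope: (69 − 45)/(34 − 38) = -6, so Qd = 273 − 6P.
Supply slope: (31 − 37)/(39 − 42) = 2, so Qs = 2P − 47.
Without the tax, 273 − 6P = 2P − 47 gives 8P = 320, so P* = $40 and Q* = 33.
With the tax collected from consumers, demand (in seller-price terms) shifts: Qd = 273 − 6(P + 4).
New equilibrium: consumers pay $41, suppliers receive $37, Q = 27. (Wedge: Pb − Ps = 4.)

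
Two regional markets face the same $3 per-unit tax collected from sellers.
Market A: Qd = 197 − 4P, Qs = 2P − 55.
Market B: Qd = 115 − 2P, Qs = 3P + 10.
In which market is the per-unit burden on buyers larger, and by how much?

Market B, by $0.8.

Market A: pre-tax P* = $42, Q* = 29; post-tax Q = 25; per-unit burden on buyers = $1.
Market B: pre-tax P* = $21, Q* = 73; post-tax Q = 69.4; per-unit burden on buyers = $1.8.
Difference: $1 vs $1.8 → market B is larger by $0.8.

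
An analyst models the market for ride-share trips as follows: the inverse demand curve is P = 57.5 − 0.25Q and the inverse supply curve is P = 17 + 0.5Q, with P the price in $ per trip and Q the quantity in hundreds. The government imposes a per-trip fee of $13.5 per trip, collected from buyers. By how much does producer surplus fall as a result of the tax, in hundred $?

Producer surplus falls by $405 hundred.

Rewrite in direct form: Qd = 230 − 4P and Qs = 2P − 34.
Without the tax, 230 − 4P = 2P − 34 gives 6P = 264, so P* = $44 and Q* = 54.
With the tax collected from buyers, demand (in seller-price terms) shifts: Qd = 230 − 4(P + 13.5).
New equilibrium: buyers pay $48.5, sellers receive $35, Q = 36. (Wedge: Pb − Ps = 13.5.)
ΔPS is the trapezoid between Q = 36 and Q = 54 of height $9: ½ · (54 + 36) · 9 = $405.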